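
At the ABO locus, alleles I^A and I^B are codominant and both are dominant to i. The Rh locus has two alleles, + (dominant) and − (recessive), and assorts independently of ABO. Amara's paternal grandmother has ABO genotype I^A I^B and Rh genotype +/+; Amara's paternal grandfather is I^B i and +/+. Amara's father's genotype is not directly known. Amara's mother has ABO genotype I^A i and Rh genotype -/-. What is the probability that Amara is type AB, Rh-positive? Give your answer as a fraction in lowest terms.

Amara's father's ABO genotype from I^A I^B × I^B i: 1/4 I^A I^B, 1/4 I^A i, 1/4 I^B I^B, 1/4 I^B i.
Crossing each possibility with the mother I^A i and summing P(type AB): 1/4·1/4 + 1/4·0 + 1/4·1/2 + 1/4·1/4 = 1/4.
Similarly for Rh via the father's Rh distribution: P(Rh+) = 1.
Independent loci: 1/4 × 1 = 1/4.

1/4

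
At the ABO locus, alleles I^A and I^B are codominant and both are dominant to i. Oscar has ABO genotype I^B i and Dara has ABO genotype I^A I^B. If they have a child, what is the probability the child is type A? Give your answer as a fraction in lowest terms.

ABO cross I^B i × I^A I^B → offspring phenotypes: 1/4 A, 1/2 B, 1/4 AB.
So P(type A) = 1/4.

1/4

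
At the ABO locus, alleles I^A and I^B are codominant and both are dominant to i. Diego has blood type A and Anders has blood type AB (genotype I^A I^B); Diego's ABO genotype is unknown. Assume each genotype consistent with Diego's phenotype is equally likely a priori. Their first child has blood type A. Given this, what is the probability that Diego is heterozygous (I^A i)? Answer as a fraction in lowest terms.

Possible genotypes: Diego ∈ {I^A I^A, I^A i}; Anders ∈ {I^A I^B}.
Weight each parental genotype pair by prior × P(type-A child):
  I^A I^A × I^A I^B: posterior weight 1/2.
  I^A i × I^A I^B: posterior weight 1/2.
Sum the posterior weight over pairs where Diego is I^A i: 1/2.

1/2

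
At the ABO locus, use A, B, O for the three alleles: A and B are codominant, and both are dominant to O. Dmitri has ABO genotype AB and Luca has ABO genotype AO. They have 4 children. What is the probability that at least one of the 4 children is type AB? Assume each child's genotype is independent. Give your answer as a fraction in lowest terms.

ABO cross AB × AO → 1/2 A, 1/4 B, 1/4 AB.
So P(type AB) = 1/4 per child.
P(none) = (3/4)^4 = 81/256; P(at least one) = 1 − 81/256 = 175/256.

175/256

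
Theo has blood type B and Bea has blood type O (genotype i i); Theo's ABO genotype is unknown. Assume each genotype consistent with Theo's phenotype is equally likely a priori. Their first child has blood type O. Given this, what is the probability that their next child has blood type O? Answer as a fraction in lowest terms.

Possible genotypes: Theo ∈ {I^B I^B, I^B i}; Bea ∈ {i i}.
Weight each parental genotype pair by prior × P(type-O child):
  I^B i × i i: posterior weight 1; P(next child type O) = 1/2.
Weighted sum = 1/2.

1/2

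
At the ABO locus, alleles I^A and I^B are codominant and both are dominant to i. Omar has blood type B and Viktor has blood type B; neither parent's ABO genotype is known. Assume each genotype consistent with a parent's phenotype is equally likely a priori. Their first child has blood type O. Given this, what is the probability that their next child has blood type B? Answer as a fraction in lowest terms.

3/4

Possible genotypes: Omar ∈ {I^B I^B, I^B i}; Viktor ∈ {I^B I^B, I^B i}.
Weight each parental genotype pair by prior × P(type-O child):
  I^B i × I^B i: posterior weight 1; P(next child type B) = 3/4.
Weighted sum = 3/4.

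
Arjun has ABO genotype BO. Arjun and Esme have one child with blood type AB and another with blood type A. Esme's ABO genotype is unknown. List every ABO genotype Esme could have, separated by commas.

For each candidate genotype of Esme, check whether crossing it with BO can produce every observed child phenotype.
  AA → possible child types {A, AB} ✓
  AB → possible child types {A, B, AB} ✓
  AO → possible child types {O, A, B, AB} ✓
  BB → possible child types {B} ✗
  BO → possible child types {O, B} ✗
  OO → possible child types {O, B} ✗

AA, AB, AO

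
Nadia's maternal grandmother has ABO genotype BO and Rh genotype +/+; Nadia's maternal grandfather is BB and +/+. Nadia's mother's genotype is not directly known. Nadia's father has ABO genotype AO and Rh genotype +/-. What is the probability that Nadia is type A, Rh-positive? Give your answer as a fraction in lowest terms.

1/8

Nadia's mother's ABO genotype from BO × BB: 1/2 BB, 1/2 BO.
Crossing each possibility with the father AO and summing P(type A): 1/2·0 + 1/2·1/4 = 1/8.
Similarly for Rh via the mother's Rh distribution: P(Rh+) = 1.
Independent loci: 1/8 × 1 = 1/8.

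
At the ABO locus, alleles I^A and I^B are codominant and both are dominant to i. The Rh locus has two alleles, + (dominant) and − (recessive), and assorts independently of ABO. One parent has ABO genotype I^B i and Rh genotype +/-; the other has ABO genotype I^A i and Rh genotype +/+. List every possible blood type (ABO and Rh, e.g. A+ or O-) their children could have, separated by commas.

Gametes from I^B i × I^A i give offspring ABO genotypes I^A I^B, I^A i, I^B i, i i, i.e. phenotypes O, A, B, AB.
Rh cross +/- × +/+ → phenotypes Rh+.
Combining independently: O+, A+, B+, AB+.

O+, A+, B+, AB+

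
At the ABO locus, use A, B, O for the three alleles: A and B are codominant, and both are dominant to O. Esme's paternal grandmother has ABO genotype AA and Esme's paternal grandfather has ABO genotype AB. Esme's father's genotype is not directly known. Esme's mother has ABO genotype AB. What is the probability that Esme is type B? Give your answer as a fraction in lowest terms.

Esme's father's ABO genotype from AA × AB: 1/2 AA, 1/2 AB.
Crossing each possibility with the mother AB and summing P(type B): 1/2·0 + 1/2·1/4 = 1/8.

1/8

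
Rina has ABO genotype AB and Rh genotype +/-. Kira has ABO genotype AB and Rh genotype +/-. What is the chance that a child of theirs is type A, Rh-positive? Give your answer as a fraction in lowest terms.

ABO cross AB × AB → offspring phenotypes: 1/4 A, 1/4 B, 1/2 AB.
Rh cross +/- × +/- → 3/4 Rh+, 1/4 Rh-.
Independent loci: P(type A, Rh-positive) = 1/4 × 3/4 = 3/16.

3/16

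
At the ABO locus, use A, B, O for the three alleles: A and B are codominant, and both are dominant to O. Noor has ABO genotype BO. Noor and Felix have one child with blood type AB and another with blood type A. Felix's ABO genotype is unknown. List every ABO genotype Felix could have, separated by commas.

For each candidate genotype of Felix, check whether crossing it with BO can produce every observed child phenotype.
  AA → possible child types {A, AB} ✓
  AB → possible child types {A, B, AB} ✓
  AO → possible child types {O, A, B, AB} ✓
  BB → possible child types {B} ✗
  BO → possible child types {O, B} ✗
  OO → possible child types {O, B} ✗

AA, AB, AO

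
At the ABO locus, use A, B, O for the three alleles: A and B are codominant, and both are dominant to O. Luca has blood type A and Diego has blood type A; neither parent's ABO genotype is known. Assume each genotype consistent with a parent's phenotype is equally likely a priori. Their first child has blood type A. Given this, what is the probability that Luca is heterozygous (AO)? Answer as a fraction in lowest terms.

Possible genotypes: Luca ∈ {AA, AO}; Diego ∈ {AA, AO}.
Weight each parental genotype pair by prior × P(type-A child):
  AA × AA: posterior weight 4/15.
  AA × AO: posterior weight 4/15.
  AO × AA: posterior weight 4/15.
  AO × AO: posterior weight 1/5.
Sum the posterior weight over pairs where Luca is AO: 7/15.

7/15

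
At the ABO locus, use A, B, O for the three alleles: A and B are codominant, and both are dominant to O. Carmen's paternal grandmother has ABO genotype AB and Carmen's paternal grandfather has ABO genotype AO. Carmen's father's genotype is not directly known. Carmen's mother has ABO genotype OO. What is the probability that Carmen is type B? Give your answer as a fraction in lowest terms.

1/4

Carmen's father's ABO genotype from AB × AO: 1/4 AA, 1/4 AB, 1/4 AO, 1/4 BO.
Crossing each possibility with the mother OO and summing P(type B): 1/4·0 + 1/4·1/2 + 1/4·0 + 1/4·1/2 = 1/4.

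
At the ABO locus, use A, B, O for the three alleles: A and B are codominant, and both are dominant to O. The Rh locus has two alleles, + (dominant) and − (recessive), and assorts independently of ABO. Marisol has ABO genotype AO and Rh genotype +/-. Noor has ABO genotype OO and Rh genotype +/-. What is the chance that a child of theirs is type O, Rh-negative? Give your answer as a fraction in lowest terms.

1/8

ABO cross AO × OO → offspring phenotypes: 1/2 O, 1/2 A.
Rh cross +/- × +/- → 3/4 Rh+, 1/4 Rh-.
Independent loci: P(type O, Rh-negative) = 1/2 × 1/4 = 1/8.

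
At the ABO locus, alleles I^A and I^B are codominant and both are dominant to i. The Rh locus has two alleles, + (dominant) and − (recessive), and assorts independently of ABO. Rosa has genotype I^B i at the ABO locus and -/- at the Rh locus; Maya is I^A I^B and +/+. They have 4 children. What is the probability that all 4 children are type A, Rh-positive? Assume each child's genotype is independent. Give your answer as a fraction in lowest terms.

1/256

ABO cross I^B i × I^A I^B → 1/4 A, 1/2 B, 1/4 AB.
Rh cross -/- × +/+ → 1 Rh+; so P(type A, Rh-positive) = 1/4 × 1 = 1/4 per child.
All 4 independent: (1/4)^4 = 1/256.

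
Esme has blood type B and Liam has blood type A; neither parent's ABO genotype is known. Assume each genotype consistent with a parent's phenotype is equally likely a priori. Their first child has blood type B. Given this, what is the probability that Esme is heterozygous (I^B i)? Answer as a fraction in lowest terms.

Possible genotypes: Esme ∈ {I^B I^B, I^B i}; Liam ∈ {I^A I^A, I^A i}.
Weight each parental genotype pair by prior × P(type-B child):
  I^B I^B × I^A i: posterior weight 2/3.
  I^B i × I^A i: posterior weight 1/3.
Sum the posterior weight over pairs where Esme is I^B i: 1/3.

1/3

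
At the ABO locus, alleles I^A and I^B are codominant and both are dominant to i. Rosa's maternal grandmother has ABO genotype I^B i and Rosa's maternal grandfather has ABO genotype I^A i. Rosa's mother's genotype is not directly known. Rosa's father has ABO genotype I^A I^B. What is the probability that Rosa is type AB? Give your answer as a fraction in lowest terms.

1/4

Rosa's mother's ABO genotype from I^B i × I^A i: 1/4 I^A I^B, 1/4 I^A i, 1/4 I^B i, 1/4 i i.
Crossing each possibility with the father I^A I^B and summing P(type AB): 1/4·1/2 + 1/4·1/4 + 1/4·1/4 + 1/4·0 = 1/4.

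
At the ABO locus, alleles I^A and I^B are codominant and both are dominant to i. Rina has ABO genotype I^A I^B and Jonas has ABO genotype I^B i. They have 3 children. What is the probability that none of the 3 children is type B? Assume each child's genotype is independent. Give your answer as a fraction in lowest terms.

ABO cross I^A I^B × I^B i → 1/4 A, 1/2 B, 1/4 AB.
So P(type B) = 1/2 per child.
P(not type B) = 1/2 for one child; (1/2)^3 = 1/8.

1/8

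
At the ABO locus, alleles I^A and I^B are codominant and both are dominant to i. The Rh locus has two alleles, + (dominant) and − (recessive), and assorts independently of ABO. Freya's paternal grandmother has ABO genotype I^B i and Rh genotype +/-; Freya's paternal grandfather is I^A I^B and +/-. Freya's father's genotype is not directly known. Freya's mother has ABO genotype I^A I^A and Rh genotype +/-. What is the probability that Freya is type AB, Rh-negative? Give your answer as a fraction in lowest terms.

Freya's father's ABO genotype from I^B i × I^A I^B: 1/4 I^A I^B, 1/4 I^A i, 1/4 I^B I^B, 1/4 I^B i.
Crossing each possibility with the mother I^A I^A and summing P(type AB): 1/4·1/2 + 1/4·0 + 1/4·1 + 1/4·1/2 = 1/2.
Similarly for Rh via the father's Rh distribution: P(Rh-) = 1/4.
Independent loci: 1/2 × 1/4 = 1/8.

1/8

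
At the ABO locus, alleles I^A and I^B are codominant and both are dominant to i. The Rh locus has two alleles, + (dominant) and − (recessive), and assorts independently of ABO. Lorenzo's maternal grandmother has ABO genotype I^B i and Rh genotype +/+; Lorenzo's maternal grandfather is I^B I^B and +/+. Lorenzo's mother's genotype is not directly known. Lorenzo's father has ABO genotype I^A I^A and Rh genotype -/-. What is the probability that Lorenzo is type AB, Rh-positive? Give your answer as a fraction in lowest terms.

3/4

Lorenzo's mother's ABO genotype from I^B i × I^B I^B: 1/2 I^B I^B, 1/2 I^B i.
Crossing each possibility with the father I^A I^A and summing P(type AB): 1/2·1 + 1/2·1/2 = 3/4.
Similarly for Rh via the mother's Rh distribution: P(Rh+) = 1.
Independent loci: 3/4 × 1 = 3/4.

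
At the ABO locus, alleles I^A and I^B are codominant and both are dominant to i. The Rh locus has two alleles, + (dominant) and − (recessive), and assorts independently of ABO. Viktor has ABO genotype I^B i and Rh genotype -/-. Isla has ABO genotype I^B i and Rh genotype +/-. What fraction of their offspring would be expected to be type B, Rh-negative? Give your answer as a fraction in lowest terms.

3/8

ABO cross I^B i × I^B i → offspring phenotypes: 1/4 O, 3/4 B.
Rh cross -/- × +/- → 1/2 Rh+, 1/2 Rh-.
Independent loci: P(type B, Rh-negative) = 3/4 × 1/2 = 3/8.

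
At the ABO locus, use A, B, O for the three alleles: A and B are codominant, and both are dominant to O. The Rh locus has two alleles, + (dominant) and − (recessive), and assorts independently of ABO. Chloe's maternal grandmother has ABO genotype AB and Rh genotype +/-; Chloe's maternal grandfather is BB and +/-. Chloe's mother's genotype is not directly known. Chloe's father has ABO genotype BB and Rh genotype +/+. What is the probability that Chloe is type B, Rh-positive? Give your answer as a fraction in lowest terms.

3/4

Chloe's mother's ABO genotype from AB × BB: 1/2 AB, 1/2 BB.
Crossing each possibility with the father BB and summing P(type B): 1/2·1/2 + 1/2·1 = 3/4.
Similarly for Rh via the mother's Rh distribution: P(Rh+) = 1.
Independent loci: 3/4 × 1 = 3/4.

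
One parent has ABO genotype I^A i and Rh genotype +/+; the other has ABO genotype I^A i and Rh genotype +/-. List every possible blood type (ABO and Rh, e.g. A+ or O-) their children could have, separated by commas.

O+, A+

Gametes from I^A i × I^A i give offspring ABO genotypes I^A I^A, I^A i, i i, i.e. phenotypes O, A.
Rh cross +/+ × +/- → phenotypes Rh+.
Combining independently: O+, A+.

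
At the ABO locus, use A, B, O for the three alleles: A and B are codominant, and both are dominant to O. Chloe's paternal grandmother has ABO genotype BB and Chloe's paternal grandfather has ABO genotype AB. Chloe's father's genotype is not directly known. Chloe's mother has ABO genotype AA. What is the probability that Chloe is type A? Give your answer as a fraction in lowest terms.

1/4

Chloe's father's ABO genotype from BB × AB: 1/2 AB, 1/2 BB.
Crossing each possibility with the mother AA and summing P(type A): 1/2·1/2 + 1/2·0 = 1/4.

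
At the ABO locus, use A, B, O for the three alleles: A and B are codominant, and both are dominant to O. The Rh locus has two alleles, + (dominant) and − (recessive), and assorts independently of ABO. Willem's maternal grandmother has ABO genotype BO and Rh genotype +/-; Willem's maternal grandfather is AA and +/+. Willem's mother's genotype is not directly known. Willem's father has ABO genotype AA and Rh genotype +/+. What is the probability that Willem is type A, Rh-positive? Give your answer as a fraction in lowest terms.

Willem's mother's ABO genotype from BO × AA: 1/2 AB, 1/2 AO.
Crossing each possibility with the father AA and summing P(type A): 1/2·1/2 + 1/2·1 = 3/4.
Similarly for Rh via the mother's Rh distribution: P(Rh+) = 1.
Independent loci: 3/4 × 1 = 3/4.

3/4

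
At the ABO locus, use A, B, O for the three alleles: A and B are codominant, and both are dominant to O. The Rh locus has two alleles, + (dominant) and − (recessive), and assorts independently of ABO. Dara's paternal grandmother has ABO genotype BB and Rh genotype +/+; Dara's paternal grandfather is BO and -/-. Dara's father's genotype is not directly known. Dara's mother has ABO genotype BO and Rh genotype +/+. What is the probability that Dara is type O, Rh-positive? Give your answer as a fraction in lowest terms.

Dara's father's ABO genotype from BB × BO: 1/2 BB, 1/2 BO.
Crossing each possibility with the mother BO and summing P(type O): 1/2·0 + 1/2·1/4 = 1/8.
Similarly for Rh via the father's Rh distribution: P(Rh+) = 1.
Independent loci: 1/8 × 1 = 1/8.

1/8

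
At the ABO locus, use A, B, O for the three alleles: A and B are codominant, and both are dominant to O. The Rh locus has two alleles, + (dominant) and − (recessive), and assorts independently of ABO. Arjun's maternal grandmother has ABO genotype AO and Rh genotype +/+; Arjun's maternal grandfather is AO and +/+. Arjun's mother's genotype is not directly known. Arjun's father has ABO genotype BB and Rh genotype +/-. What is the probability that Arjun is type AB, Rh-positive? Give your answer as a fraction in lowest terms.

Arjun's mother's ABO genotype from AO × AO: 1/4 AA, 1/2 AO, 1/4 OO.
Crossing each possibility with the father BB and summing P(type AB): 1/4·1 + 1/2·1/2 + 1/4·0 = 1/2.
Similarly for Rh via the mother's Rh distribution: P(Rh+) = 1.
Independent loci: 1/2 × 1 = 1/2.

1/2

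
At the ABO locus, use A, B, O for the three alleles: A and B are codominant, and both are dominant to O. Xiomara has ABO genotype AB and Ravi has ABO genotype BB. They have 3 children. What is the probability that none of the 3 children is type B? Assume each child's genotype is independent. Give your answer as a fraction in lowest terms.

ABO cross AB × BB → 1/2 B, 1/2 AB.
So P(type B) = 1/2 per child.
P(not type B) = 1/2 for one child; (1/2)^3 = 1/8.

1/8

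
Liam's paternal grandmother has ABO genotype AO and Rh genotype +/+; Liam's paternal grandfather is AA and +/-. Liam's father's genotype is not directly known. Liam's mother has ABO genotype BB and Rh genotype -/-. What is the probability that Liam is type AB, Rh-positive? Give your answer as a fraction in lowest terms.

Liam's father's ABO genotype from AO × AA: 1/2 AA, 1/2 AO.
Crossing each possibility with the mother BB and summing P(type AB): 1/2·1 + 1/2·1/2 = 3/4.
Similarly for Rh via the father's Rh distribution: P(Rh+) = 3/4.
Independent loci: 3/4 × 3/4 = 9/16.

9/16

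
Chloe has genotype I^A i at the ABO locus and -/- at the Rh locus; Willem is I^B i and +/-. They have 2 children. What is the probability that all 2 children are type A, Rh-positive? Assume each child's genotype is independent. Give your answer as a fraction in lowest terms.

ABO cross I^A i × I^B i → 1/4 O, 1/4 A, 1/4 B, 1/4 AB.
Rh cross -/- × +/- → 1/2 Rh+, 1/2 Rh-; so P(type A, Rh-positive) = 1/4 × 1/2 = 1/8 per child.
All 2 independent: (1/8)^2 = 1/64.

1/64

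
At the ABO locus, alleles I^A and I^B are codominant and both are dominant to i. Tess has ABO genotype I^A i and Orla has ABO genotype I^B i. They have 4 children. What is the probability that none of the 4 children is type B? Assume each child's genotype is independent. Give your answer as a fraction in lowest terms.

ABO cross I^A i × I^B i → 1/4 O, 1/4 A, 1/4 B, 1/4 AB.
So P(type B) = 1/4 per child.
P(not type B) = 3/4 for one child; (3/4)^4 = 81/256.

81/256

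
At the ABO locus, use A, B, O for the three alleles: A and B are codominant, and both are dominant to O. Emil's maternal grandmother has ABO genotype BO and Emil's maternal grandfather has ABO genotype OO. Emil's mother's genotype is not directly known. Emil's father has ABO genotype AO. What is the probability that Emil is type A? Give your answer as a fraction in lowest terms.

3/8

Emil's mother's ABO genotype from BO × OO: 1/2 BO, 1/2 OO.
Crossing each possibility with the father AO and summing P(type A): 1/2·1/4 + 1/2·1/2 = 3/8.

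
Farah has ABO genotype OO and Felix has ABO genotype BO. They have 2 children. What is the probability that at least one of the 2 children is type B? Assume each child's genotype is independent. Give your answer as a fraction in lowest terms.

3/4

ABO cross OO × BO → 1/2 O, 1/2 B.
So P(type B) = 1/2 per child.
P(none) = (1/2)^2 = 1/4; P(at least one) = 1 − 1/4 = 3/4.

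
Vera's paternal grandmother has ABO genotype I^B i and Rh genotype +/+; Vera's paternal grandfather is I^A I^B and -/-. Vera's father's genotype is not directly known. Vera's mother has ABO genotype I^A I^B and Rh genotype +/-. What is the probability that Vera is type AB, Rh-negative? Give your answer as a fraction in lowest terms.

3/32

Vera's father's ABO genotype from I^B i × I^A I^B: 1/4 I^A I^B, 1/4 I^A i, 1/4 I^B I^B, 1/4 I^B i.
Crossing each possibility with the mother I^A I^B and summing P(type AB): 1/4·1/2 + 1/4·1/4 + 1/4·1/2 + 1/4·1/4 = 3/8.
Similarly for Rh via the father's Rh distribution: P(Rh-) = 1/4.
Independent loci: 3/8 × 1/4 = 3/32.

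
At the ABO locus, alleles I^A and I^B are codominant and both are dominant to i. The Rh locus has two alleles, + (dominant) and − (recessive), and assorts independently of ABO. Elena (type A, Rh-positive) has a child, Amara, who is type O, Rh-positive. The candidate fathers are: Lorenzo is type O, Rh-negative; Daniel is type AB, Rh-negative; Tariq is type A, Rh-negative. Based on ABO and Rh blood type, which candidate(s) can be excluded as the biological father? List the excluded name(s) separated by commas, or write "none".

A candidate is excluded only if no genotype consistent with his phenotype could produce a type O, Rh-positive child with a type A, Rh-positive mother.
Daniel (type AB, Rh-): no genotype consistent with that phenotype can produce a type-O Rh+ child with a type-A mother.

Daniel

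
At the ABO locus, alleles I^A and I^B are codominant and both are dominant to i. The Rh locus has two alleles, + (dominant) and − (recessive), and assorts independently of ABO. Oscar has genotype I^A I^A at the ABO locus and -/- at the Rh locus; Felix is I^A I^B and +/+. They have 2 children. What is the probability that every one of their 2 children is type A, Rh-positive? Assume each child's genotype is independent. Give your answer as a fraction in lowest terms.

1/4

ABO cross I^A I^A × I^A I^B → 1/2 A, 1/2 AB.
Rh cross -/- × +/+ → 1 Rh+; so P(type A, Rh-positive) = 1/2 × 1 = 1/2 per child.
All 2 independent: (1/2)^2 = 1/4.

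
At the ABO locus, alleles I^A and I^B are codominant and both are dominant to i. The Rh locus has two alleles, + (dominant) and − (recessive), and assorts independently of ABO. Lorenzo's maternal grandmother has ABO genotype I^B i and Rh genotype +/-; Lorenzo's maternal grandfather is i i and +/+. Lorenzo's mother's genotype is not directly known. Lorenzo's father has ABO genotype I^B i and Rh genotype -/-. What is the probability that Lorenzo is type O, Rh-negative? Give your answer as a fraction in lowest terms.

Lorenzo's mother's ABO genotype from I^B i × i i: 1/2 I^B i, 1/2 i i.
Crossing each possibility with the father I^B i and summing P(type O): 1/2·1/4 + 1/2·1/2 = 3/8.
Similarly for Rh via the mother's Rh distribution: P(Rh-) = 1/4.
Independent loci: 3/8 × 1/4 = 3/32.

3/32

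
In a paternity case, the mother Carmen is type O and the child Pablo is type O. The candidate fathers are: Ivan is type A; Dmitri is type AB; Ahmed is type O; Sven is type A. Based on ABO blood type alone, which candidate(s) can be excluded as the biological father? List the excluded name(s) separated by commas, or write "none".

A candidate is excluded only if no genotype consistent with his phenotype could produce a type O child with a type O mother.
Dmitri (type AB): no genotype consistent with that phenotype can produce a type-O child with a type-O mother.

Dmitri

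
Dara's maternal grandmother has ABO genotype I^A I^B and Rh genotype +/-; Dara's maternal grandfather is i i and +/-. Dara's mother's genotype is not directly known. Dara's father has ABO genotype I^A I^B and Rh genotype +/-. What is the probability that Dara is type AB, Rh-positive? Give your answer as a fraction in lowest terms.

3/16

Dara's mother's ABO genotype from I^A I^B × i i: 1/2 I^A i, 1/2 I^B i.
Crossing each possibility with the father I^A I^B and summing P(type AB): 1/2·1/4 + 1/2·1/4 = 1/4.
Similarly for Rh via the mother's Rh distribution: P(Rh+) = 3/4.
Independent loci: 1/4 × 3/4 = 3/16.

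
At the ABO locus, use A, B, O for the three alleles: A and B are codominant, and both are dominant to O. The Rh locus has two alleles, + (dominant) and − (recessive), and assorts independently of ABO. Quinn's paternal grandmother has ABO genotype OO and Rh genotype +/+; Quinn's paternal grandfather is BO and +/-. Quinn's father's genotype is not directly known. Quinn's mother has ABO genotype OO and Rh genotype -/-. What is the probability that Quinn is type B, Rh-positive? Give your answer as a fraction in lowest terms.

Quinn's father's ABO genotype from OO × BO: 1/2 BO, 1/2 OO.
Crossing each possibility with the mother OO and summing P(type B): 1/2·1/2 + 1/2·0 = 1/4.
Similarly for Rh via the father's Rh distribution: P(Rh+) = 3/4.
Independent loci: 1/4 × 3/4 = 3/16.

3/16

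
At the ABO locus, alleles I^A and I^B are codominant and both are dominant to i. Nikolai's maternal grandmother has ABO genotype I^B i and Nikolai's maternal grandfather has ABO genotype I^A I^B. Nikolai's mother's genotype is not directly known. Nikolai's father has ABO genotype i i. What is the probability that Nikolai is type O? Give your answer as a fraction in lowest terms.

Nikolai's mother's ABO genotype from I^B i × I^A I^B: 1/4 I^A I^B, 1/4 I^A i, 1/4 I^B I^B, 1/4 I^B i.
Crossing each possibility with the father i i and summing P(type O): 1/4·0 + 1/4·1/2 + 1/4·0 + 1/4·1/2 = 1/4.

1/4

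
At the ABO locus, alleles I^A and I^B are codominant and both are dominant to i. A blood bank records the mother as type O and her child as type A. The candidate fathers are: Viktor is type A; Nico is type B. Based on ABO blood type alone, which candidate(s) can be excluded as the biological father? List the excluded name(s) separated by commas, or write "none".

Nico

A candidate is excluded only if no genotype consistent with his phenotype could produce a type A child with a type O mother.
Nico (type B): no genotype consistent with that phenotype can produce a type-A child with a type-O mother.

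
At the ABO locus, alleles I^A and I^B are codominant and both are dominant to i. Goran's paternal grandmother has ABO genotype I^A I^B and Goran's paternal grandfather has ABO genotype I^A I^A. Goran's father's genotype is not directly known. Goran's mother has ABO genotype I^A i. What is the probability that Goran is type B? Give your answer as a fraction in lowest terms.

Goran's father's ABO genotype from I^A I^B × I^A I^A: 1/2 I^A I^A, 1/2 I^A I^B.
Crossing each possibility with the mother I^A i and summing P(type B): 1/2·0 + 1/2·1/4 = 1/8.

1/8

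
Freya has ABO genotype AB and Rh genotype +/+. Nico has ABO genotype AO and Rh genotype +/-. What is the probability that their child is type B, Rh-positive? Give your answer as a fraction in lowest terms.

ABO cross AB × AO → offspring phenotypes: 1/2 A, 1/4 B, 1/4 AB.
Rh cross +/+ × +/- → 1 Rh+.
Independent loci: P(type B, Rh-positive) = 1/4 × 1 = 1/4.

1/4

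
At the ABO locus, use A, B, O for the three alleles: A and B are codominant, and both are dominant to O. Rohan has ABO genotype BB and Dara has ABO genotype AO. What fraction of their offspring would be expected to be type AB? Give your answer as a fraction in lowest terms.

1/2

ABO cross BB × AO → offspring phenotypes: 1/2 B, 1/2 AB.
So P(type AB) = 1/2.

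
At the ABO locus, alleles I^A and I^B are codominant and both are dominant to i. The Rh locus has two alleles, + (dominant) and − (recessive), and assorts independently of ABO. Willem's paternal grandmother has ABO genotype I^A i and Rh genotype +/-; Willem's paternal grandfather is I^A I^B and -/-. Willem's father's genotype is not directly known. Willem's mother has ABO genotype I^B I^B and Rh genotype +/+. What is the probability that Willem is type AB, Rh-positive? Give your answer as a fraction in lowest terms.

Willem's father's ABO genotype from I^A i × I^A I^B: 1/4 I^A I^A, 1/4 I^A I^B, 1/4 I^A i, 1/4 I^B i.
Crossing each possibility with the mother I^B I^B and summing P(type AB): 1/4·1 + 1/4·1/2 + 1/4·1/2 + 1/4·0 = 1/2.
Similarly for Rh via the father's Rh distribution: P(Rh+) = 1.
Independent loci: 1/2 × 1 = 1/2.

1/2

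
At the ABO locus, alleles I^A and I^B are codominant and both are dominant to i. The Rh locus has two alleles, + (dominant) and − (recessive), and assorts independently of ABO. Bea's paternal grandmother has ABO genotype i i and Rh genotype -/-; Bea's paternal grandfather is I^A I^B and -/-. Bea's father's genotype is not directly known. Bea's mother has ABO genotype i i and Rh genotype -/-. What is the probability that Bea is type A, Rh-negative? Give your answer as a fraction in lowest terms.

Bea's father's ABO genotype from i i × I^A I^B: 1/2 I^A i, 1/2 I^B i.
Crossing each possibility with the mother i i and summing P(type A): 1/2·1/2 + 1/2·0 = 1/4.
Similarly for Rh via the father's Rh distribution: P(Rh-) = 1.
Independent loci: 1/4 × 1 = 1/4.

1/4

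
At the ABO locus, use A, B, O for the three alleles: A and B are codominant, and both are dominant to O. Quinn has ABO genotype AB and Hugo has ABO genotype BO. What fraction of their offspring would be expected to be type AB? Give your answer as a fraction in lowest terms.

1/4

ABO cross AB × BO → offspring phenotypes: 1/4 A, 1/2 B, 1/4 AB.
So P(type AB) = 1/4.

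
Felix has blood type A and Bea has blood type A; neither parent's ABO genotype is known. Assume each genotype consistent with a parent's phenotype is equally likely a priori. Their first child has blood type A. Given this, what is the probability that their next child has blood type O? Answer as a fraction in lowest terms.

Possible genotypes: Felix ∈ {AA, AO}; Bea ∈ {AA, AO}.
Weight each parental genotype pair by prior × P(type-A child):
  AA × AA: posterior weight 4/15; P(next child type O) = 0.
  AA × AO: posterior weight 4/15; P(next child type O) = 0.
  AO × AA: posterior weight 4/15; P(next child type O) = 0.
  AO × AO: posterior weight 1/5; P(next child type O) = 1/4.
Weighted sum = 1/20.

1/20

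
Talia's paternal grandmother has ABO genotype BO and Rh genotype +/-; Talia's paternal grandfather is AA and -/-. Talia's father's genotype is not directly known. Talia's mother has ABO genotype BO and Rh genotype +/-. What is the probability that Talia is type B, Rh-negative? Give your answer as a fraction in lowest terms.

9/64

Talia's father's ABO genotype from BO × AA: 1/2 AB, 1/2 AO.
Crossing each possibility with the mother BO and summing P(type B): 1/2·1/2 + 1/2·1/4 = 3/8.
Similarly for Rh via the father's Rh distribution: P(Rh-) = 3/8.
Independent loci: 3/8 × 3/8 = 9/64.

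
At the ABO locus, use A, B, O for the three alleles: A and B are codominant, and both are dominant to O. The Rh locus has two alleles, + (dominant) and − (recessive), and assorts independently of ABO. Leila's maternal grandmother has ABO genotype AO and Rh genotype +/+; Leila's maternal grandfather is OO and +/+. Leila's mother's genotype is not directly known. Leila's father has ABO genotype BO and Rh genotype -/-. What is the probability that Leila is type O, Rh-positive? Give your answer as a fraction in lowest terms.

3/8

Leila's mother's ABO genotype from AO × OO: 1/2 AO, 1/2 OO.
Crossing each possibility with the father BO and summing P(type O): 1/2·1/4 + 1/2·1/2 = 3/8.
Similarly for Rh via the mother's Rh distribution: P(Rh+) = 1.
Independent loci: 3/8 × 1 = 3/8.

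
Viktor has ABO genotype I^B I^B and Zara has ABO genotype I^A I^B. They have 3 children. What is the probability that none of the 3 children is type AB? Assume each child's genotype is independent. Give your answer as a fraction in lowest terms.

1/8

ABO cross I^B I^B × I^A I^B → 1/2 B, 1/2 AB.
So P(type AB) = 1/2 per child.
P(not type AB) = 1/2 for one child; (1/2)^3 = 1/8.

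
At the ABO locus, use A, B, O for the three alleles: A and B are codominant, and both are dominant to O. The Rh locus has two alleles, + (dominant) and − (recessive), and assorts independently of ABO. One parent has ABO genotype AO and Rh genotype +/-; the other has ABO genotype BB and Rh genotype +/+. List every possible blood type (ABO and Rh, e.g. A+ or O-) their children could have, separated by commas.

B+, AB+

Gametes from AO × BB give offspring ABO genotypes AB, BO, i.e. phenotypes B, AB.
Rh cross +/- × +/+ → phenotypes Rh+.
Combining independently: B+, AB+.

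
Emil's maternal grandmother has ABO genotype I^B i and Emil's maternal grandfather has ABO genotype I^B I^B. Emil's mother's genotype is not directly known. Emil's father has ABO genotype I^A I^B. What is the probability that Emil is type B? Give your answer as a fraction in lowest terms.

Emil's mother's ABO genotype from I^B i × I^B I^B: 1/2 I^B I^B, 1/2 I^B i.
Crossing each possibility with the father I^A I^B and summing P(type B): 1/2·1/2 + 1/2·1/2 = 1/2.

1/2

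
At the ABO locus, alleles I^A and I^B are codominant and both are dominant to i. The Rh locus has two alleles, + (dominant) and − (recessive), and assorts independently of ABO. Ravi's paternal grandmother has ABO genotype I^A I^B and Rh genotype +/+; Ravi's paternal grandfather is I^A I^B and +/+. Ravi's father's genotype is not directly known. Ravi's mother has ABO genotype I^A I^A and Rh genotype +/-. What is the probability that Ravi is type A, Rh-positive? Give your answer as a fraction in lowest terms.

1/2

Ravi's father's ABO genotype from I^A I^B × I^A I^B: 1/4 I^A I^A, 1/2 I^A I^B, 1/4 I^B I^B.
Crossing each possibility with the mother I^A I^A and summing P(type A): 1/4·1 + 1/2·1/2 + 1/4·0 = 1/2.
Similarly for Rh via the father's Rh distribution: P(Rh+) = 1.
Independent loci: 1/2 × 1 = 1/2.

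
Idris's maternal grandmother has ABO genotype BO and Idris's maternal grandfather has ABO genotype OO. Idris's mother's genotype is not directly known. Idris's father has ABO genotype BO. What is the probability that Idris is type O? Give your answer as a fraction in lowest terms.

3/8

Idris's mother's ABO genotype from BO × OO: 1/2 BO, 1/2 OO.
Crossing each possibility with the father BO and summing P(type O): 1/2·1/4 + 1/2·1/2 = 3/8.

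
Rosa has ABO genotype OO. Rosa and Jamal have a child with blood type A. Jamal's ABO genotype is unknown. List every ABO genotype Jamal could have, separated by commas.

AA, AB, AO

For each candidate genotype of Jamal, check whether crossing it with OO can produce every observed child phenotype.
  AA → possible child types {A} ✓
  AB → possible child types {A, B} ✓
  AO → possible child types {O, A} ✓
  BB → possible child types {B} ✗
  BO → possible child types {O, B} ✗
  OO → possible child types {O} ✗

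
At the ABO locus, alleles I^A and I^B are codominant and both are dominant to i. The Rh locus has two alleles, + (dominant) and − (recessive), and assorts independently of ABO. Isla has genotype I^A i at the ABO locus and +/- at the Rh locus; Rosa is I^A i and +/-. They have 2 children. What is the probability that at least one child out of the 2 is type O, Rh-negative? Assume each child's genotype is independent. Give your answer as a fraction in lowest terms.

ABO cross I^A i × I^A i → 1/4 O, 3/4 A.
Rh cross +/- × +/- → 3/4 Rh+, 1/4 Rh-; so P(type O, Rh-negative) = 1/4 × 1/4 = 1/16 per child.
P(none) = (15/16)^2 = 225/256; P(at least one) = 1 − 225/256 = 31/256.

31/256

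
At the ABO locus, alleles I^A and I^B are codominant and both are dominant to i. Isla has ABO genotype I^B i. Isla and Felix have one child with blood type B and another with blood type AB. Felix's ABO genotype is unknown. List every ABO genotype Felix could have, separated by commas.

I^A I^B, I^A i

For each candidate genotype of Felix, check whether crossing it with I^B i can produce every observed child phenotype.
  I^A I^A → possible child types {A, AB} ✗
  I^A I^B → possible child types {A, B, AB} ✓
  I^A i → possible child types {O, A, B, AB} ✓
  I^B I^B → possible child types {B} ✗
  I^B i → possible child types {O, B} ✗
  i i → possible child types {O, B} ✗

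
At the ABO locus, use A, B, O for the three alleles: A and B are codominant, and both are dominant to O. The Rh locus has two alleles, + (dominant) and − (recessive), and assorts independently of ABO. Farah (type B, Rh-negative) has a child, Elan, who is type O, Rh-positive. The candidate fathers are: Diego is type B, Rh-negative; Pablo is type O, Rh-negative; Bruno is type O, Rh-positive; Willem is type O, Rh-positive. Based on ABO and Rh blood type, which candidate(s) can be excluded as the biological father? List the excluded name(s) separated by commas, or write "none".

A candidate is excluded only if no genotype consistent with his phenotype could produce a type O, Rh-positive child with a type B, Rh-negative mother.
Diego (type B, Rh-): no genotype consistent with that phenotype can produce a type-O Rh+ child with a type-B mother.
Pablo (type O, Rh-): no genotype consistent with that phenotype can produce a type-O Rh+ child with a type-B mother.

Diego, Pablo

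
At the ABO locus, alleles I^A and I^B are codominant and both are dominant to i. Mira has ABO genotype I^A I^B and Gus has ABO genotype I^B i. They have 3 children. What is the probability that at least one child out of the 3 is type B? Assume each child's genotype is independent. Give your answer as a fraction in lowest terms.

7/8

ABO cross I^A I^B × I^B i → 1/4 A, 1/2 B, 1/4 AB.
So P(type B) = 1/2 per child.
P(none) = (1/2)^3 = 1/8; P(at least one) = 1 − 1/8 = 7/8.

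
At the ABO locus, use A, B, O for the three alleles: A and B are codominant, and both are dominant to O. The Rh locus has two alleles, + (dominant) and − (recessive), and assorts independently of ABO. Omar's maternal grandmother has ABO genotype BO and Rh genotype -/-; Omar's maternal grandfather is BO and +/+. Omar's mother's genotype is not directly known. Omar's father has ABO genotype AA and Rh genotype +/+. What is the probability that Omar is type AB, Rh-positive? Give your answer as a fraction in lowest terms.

Omar's mother's ABO genotype from BO × BO: 1/4 BB, 1/2 BO, 1/4 OO.
Crossing each possibility with the father AA and summing P(type AB): 1/4·1 + 1/2·1/2 + 1/4·0 = 1/2.
Similarly for Rh via the mother's Rh distribution: P(Rh+) = 1.
Independent loci: 1/2 × 1 = 1/2.

1/2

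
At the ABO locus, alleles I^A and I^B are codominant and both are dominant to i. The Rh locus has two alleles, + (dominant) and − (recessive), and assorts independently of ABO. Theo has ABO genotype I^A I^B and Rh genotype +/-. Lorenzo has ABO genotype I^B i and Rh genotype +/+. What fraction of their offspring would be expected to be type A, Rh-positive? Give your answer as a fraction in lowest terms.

1/4

ABO cross I^A I^B × I^B i → offspring phenotypes: 1/4 A, 1/2 B, 1/4 AB.
Rh cross +/- × +/+ → 1 Rh+.
Independent loci: P(type A, Rh-positive) = 1/4 × 1 = 1/4.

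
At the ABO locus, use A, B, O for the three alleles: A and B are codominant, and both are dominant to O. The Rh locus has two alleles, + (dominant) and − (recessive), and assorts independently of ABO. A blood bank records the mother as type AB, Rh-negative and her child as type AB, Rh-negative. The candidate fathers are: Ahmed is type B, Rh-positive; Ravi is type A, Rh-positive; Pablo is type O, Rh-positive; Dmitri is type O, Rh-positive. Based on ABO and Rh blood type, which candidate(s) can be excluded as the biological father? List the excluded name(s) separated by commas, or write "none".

A candidate is excluded only if no genotype consistent with his phenotype could produce a type AB, Rh-negative child with a type AB, Rh-negative mother.
Pablo (type O, Rh+): no genotype consistent with that phenotype can produce a type-AB Rh- child with a type-AB mother.
Dmitri (type O, Rh+): no genotype consistent with that phenotype can produce a type-AB Rh- child with a type-AB mother.

Pablo, Dmitri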